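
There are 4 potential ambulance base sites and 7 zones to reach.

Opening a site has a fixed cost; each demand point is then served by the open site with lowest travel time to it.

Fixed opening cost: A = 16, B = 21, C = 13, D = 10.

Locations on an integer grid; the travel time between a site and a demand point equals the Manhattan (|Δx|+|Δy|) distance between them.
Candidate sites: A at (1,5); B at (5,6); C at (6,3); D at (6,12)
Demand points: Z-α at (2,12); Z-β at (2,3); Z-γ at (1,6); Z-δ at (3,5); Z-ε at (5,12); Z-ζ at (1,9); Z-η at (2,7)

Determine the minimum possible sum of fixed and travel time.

44

Open {A, D}: assign each demand point to its cheapest open site.
  Z-α→D 4, Z-β→A 3, Z-γ→A 1, Z-δ→A 2, Z-ε→D 1, Z-ζ→A 4, Z-η→A 3
  travel time 18, fixed 26 → total 44.
Compare {A}: travel time 32 + fixed 16 = 48.
Compare {A, C, D}: travel time 18 + fixed 39 = 57.
Compare {B}: travel time 39 + fixed 21 = 60.
All other subsets cost ≥ 48. Minimum total cost: 44.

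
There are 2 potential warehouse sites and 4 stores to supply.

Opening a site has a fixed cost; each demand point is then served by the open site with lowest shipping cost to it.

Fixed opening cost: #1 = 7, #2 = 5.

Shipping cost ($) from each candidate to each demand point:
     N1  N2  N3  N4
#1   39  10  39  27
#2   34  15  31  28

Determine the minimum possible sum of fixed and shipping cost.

Open {#2}: assign each demand point to its cheapest open site.
  N1→#2 34, N2→#2 15, N3→#2 31, N4→#2 28
  shipping cost 108, fixed 5 → total 113.
Compare {#1, #2}: shipping cost 102 + fixed 12 = 114.
Compare {#1}: shipping cost 115 + fixed 7 = 122.

113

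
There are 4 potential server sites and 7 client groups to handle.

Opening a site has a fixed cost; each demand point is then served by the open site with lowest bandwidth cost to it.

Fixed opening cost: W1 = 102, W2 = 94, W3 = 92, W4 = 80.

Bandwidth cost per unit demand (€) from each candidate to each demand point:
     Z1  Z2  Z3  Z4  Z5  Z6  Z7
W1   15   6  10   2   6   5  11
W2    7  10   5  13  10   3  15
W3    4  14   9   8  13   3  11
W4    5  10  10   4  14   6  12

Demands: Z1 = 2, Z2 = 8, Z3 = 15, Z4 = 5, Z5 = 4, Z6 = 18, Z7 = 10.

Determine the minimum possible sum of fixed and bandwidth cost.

Open {W1, W2}: assign each demand point to its cheapest open site.
  Z1→W2 2×7=14, Z2→W1 8×6=48, Z3→W2 15×5=75, Z4→W1 5×2=10, Z5→W1 4×6=24, Z6→W2 18×3=54, Z7→W1 10×11=110
  bandwidth cost 335, fixed 196 → total 531.
Compare {W1}: bandwidth cost 462 + fixed 102 = 564.
Compare {W2}: bandwidth cost 478 + fixed 94 = 572.
Compare {W2, W4}: bandwidth cost 399 + fixed 174 = 573.
All other subsets cost ≥ 564. Minimum total cost: 531.

531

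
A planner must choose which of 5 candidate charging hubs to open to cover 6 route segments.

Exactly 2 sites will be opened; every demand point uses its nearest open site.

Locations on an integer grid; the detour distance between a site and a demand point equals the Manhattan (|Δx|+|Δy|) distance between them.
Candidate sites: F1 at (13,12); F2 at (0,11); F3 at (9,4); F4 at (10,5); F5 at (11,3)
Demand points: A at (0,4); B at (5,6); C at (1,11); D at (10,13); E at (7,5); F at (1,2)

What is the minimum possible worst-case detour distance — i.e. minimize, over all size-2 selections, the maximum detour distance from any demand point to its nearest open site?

Open {F2, F3}.
  Farthest demand point is D at detour distance 10 (to F3); all others are ≤ 10.
With {F2, F4} the worst case is 10.
With {F2, F5} the worst case is 11.
No size-2 selection achieves below 10.

10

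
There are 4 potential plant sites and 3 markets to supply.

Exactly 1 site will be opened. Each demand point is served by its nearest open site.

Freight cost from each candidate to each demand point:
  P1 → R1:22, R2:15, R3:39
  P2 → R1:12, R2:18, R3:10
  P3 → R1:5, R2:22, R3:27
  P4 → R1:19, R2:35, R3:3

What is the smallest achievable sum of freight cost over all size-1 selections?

40

Open {P2}.
  R1→P2 12, R2→P2 18, R3→P2 10  ⇒ total 40.
Compare {P3}: total 54.
Compare {P4}: total 57.
No size-1 selection does better; minimum is 40.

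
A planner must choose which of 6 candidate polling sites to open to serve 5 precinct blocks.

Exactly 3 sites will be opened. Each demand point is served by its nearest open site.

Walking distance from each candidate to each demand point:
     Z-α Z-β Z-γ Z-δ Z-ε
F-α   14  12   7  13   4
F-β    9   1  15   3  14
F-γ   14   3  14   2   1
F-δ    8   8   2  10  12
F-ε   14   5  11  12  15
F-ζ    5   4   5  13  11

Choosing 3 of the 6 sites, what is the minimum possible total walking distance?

13

Open {F-γ, F-δ, F-ζ}.
  Z-α→F-ζ 5, Z-β→F-γ 3, Z-γ→F-δ 2, Z-δ→F-γ 2, Z-ε→F-γ 1  ⇒ total 13.
Compare {F-β, F-γ, F-δ}: total 14.
Compare {F-β, F-γ, F-ζ}: total 14.
No size-3 selection does better; minimum is 13.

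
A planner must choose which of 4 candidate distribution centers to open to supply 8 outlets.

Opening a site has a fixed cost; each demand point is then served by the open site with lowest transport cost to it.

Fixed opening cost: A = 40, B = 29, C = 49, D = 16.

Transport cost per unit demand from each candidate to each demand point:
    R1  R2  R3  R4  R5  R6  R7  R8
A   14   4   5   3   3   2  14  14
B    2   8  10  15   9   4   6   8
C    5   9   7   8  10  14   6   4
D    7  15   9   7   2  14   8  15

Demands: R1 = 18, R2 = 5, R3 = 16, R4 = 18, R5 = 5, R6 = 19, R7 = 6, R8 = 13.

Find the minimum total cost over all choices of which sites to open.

449

Open {A, B, C}: assign each demand point to its cheapest open site.
  R1→B 18×2=36, R2→A 5×4=20, R3→A 16×5=80, R4→A 18×3=54, R5→A 5×3=15, R6→A 19×2=38, R7→B 6×6=36, R8→C 13×4=52
  transport cost 331, fixed 118 → total 449.
Compare {A, B}: transport cost 383 + fixed 69 = 452.
Compare {A, B, C, D}: transport cost 326 + fixed 134 = 460.
Compare {A, B, D}: transport cost 378 + fixed 85 = 463.
All other subsets cost ≥ 452. Minimum total cost: 449.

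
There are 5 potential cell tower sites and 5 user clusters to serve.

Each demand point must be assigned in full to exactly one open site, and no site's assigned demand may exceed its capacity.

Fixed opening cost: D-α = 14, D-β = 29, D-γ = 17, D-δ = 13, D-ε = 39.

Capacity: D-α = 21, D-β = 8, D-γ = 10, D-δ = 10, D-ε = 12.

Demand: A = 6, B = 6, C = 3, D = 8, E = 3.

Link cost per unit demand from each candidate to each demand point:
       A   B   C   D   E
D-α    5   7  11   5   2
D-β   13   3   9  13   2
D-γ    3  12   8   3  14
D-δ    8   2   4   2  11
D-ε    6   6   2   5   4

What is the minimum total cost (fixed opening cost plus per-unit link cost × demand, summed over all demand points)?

Open {D-α, D-δ}; cheapest assignment that respects the capacities:
  D-α (cap 21, load 17): A, D, E — cost 6×5 + 8×5 + 3×2 = 76
  D-δ (cap 10, load 9): B, C — cost 6×2 + 3×4 = 24
  Shipping 100, fixed 27 → total 127.
  Any other capacity-feasible assignment to {D-α, D-δ} ships for at least 100.
Compare {D-α, D-γ, D-δ}: its best feasible assignment gives total 128.
Compare {D-α, D-β, D-γ, D-δ}: its best feasible assignment gives total 155.
Every other set of open sites that can feasibly serve all demand totals ≥ 128 even under its best assignment. Minimum: 127.

127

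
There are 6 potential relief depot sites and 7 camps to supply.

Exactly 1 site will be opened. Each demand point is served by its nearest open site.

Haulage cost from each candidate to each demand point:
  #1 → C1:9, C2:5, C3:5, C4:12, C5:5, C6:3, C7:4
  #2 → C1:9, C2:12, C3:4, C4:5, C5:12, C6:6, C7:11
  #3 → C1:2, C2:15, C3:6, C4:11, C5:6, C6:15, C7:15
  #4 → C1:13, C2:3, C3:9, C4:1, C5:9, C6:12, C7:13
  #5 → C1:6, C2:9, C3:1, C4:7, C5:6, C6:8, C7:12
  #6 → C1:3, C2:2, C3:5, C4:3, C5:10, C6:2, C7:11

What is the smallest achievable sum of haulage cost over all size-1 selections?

36

Open {#6}.
  C1→#6 3, C2→#6 2, C3→#6 5, C4→#6 3, C5→#6 10, C6→#6 2, C7→#6 11  ⇒ total 36.
Compare {#1}: total 43.
Compare {#5}: total 49.
No size-1 selection does better; minimum is 36.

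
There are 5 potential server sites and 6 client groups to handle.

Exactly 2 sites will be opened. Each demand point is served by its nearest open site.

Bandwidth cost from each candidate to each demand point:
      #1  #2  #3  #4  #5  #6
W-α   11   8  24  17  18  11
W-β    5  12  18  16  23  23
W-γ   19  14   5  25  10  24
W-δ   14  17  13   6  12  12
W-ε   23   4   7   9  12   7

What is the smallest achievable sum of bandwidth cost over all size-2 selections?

44

Open {W-β, W-ε}.
  #1→W-β 5, #2→W-ε 4, #3→W-ε 7, #4→W-ε 9, #5→W-ε 12, #6→W-ε 7  ⇒ total 44.
Compare {W-α, W-ε}: total 50.
Compare {W-δ, W-ε}: total 50.
No size-2 selection does better; minimum is 44.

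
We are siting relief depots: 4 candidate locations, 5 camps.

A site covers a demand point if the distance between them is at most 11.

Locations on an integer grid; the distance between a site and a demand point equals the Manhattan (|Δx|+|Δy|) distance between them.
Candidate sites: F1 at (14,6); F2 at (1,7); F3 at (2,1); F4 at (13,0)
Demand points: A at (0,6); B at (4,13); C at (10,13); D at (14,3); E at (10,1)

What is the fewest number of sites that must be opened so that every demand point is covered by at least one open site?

Coverage sets (demand points within 11 of each site):
  F1: {C, D, E}
  F2: {A, B}
  F3: {A, E}
  F4: {D, E}
No single site covers all 5 demand points.
But {F1, F2} covers everything, so the minimum is 2.

2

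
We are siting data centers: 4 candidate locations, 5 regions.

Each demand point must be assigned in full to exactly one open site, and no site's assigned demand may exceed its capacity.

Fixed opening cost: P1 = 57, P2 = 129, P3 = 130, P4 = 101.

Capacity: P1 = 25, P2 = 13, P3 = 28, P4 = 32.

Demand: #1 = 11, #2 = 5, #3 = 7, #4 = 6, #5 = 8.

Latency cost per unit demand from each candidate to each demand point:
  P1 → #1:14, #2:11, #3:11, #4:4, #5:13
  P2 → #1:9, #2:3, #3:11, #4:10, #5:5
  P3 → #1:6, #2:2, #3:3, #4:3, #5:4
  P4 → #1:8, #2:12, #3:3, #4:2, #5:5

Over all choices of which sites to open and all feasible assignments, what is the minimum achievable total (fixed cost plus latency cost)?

Open {P3, P4}; cheapest assignment that respects the capacities:
  P3 (cap 28, load 24): #1, #2, #5 — cost 11×6 + 5×2 + 8×4 = 108
  P4 (cap 32, load 13): #3, #4 — cost 7×3 + 6×2 = 33
  Shipping 141, fixed 231 → total 372.
  Any other capacity-feasible assignment to {P3, P4} ships for at least 141.
Compare {P1, P4}: its best feasible assignment gives total 374.
Compare {P1, P3}: its best feasible assignment gives total 385.
Every other set of open sites that can feasibly serve all demand totals ≥ 374 even under its best assignment. Minimum: 372.

372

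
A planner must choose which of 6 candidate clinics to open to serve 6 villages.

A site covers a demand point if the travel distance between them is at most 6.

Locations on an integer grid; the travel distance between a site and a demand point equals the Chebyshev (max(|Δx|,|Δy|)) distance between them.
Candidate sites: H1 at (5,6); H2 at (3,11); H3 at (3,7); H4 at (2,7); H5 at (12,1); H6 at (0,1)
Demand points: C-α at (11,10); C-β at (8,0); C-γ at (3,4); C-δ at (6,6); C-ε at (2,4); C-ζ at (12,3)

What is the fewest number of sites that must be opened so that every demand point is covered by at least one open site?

2

Coverage sets (demand points within 6 of each site):
  H1: {C-α, C-β, C-γ, C-δ, C-ε}
  H2: {C-δ}
  H3: {C-γ, C-δ, C-ε}
  H4: {C-γ, C-δ, C-ε}
  H5: {C-β, C-δ, C-ζ}
  H6: {C-γ, C-δ, C-ε}
No single site covers all 6 demand points.
But {H1, H5} covers everything, so the minimum is 2.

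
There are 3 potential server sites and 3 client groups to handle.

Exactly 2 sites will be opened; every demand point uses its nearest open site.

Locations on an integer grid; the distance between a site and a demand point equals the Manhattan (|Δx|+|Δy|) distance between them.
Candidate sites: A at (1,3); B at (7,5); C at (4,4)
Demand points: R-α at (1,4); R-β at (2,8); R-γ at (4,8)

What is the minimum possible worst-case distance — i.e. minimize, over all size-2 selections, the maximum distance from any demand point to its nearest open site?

Open {A, B}.
  Farthest demand point is R-β at distance 6 (to A); all others are ≤ 6.
With {A, C} the worst case is 6.
With {B, C} the worst case is 6.
No size-2 selection achieves below 6.

6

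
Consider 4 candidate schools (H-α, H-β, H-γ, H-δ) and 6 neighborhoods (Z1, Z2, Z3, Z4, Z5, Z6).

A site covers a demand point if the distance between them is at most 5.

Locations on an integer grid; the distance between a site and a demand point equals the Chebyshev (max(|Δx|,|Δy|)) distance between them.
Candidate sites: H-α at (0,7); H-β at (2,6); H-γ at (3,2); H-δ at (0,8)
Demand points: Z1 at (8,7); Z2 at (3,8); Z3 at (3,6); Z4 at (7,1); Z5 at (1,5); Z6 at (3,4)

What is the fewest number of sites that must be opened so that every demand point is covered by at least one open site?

2

Coverage sets (demand points within 5 of each site):
  H-α: {Z2, Z3, Z5, Z6}
  H-β: {Z2, Z3, Z4, Z5, Z6}
  H-γ: {Z1, Z3, Z4, Z5, Z6}
  H-δ: {Z2, Z3, Z5, Z6}
No single site covers all 6 demand points.
But {H-α, H-γ} covers everything, so the minimum is 2.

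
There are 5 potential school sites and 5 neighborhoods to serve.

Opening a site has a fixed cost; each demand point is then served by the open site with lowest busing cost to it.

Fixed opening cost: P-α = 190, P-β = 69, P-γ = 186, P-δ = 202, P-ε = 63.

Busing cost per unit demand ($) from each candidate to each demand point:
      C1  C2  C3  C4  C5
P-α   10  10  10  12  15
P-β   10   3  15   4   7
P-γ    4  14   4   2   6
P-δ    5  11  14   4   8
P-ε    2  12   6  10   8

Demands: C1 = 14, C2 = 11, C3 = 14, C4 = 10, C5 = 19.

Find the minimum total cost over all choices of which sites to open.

Open {P-β, P-ε}: assign each demand point to its cheapest open site.
  C1→P-ε 14×2=28, C2→P-β 11×3=33, C3→P-ε 14×6=84, C4→P-β 10×4=40, C5→P-β 19×7=133
  busing cost 318, fixed 132 → total 450.
Compare {P-β, P-γ}: busing cost 279 + fixed 255 = 534.
Compare {P-ε}: busing cost 496 + fixed 63 = 559.
Compare {P-β, P-γ, P-ε}: busing cost 251 + fixed 318 = 569.
All other subsets cost ≥ 534. Minimum total cost: 450.

450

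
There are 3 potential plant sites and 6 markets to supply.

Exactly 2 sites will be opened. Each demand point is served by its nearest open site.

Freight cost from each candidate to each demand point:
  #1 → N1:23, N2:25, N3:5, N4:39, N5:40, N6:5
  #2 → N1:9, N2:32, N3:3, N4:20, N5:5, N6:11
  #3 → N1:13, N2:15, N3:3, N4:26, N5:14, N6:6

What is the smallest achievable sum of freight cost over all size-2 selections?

Open {#2, #3}.
  N1→#2 9, N2→#3 15, N3→#2 3, N4→#2 20, N5→#2 5, N6→#3 6  ⇒ total 58.
Compare {#1, #2}: total 67.
Compare {#1, #3}: total 76.

58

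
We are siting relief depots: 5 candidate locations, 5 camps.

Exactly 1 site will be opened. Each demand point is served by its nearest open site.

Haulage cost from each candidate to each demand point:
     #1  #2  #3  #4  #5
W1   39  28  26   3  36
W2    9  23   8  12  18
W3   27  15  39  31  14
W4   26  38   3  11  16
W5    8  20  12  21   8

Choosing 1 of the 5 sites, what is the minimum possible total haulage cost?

Open {W5}.
  #1→W5 8, #2→W5 20, #3→W5 12, #4→W5 21, #5→W5 8  ⇒ total 69.
Compare {W2}: total 70.
Compare {W4}: total 94.
No size-1 selection does better; minimum is 69.

69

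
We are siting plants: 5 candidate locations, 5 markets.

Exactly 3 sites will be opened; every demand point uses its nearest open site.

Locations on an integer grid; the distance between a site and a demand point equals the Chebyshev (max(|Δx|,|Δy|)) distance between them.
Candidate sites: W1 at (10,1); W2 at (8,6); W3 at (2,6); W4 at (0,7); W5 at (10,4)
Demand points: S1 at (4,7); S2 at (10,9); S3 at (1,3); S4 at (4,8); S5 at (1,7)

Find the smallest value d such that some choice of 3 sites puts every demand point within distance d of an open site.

Open {W1, W2, W3}.
  Farthest demand point is S2 at distance 3 (to W2); all others are ≤ 3.
With {W2, W3, W4} the worst case is 3.
With {W2, W3, W5} the worst case is 3.
No size-3 selection achieves below 3.

3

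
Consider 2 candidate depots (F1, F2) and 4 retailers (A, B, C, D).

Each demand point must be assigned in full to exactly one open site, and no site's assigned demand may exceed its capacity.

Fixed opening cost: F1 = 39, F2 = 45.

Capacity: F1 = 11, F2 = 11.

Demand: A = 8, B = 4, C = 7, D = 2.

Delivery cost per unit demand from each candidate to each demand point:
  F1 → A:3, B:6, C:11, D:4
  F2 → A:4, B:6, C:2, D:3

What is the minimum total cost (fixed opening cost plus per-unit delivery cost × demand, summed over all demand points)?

154

Open {F1, F2}; cheapest assignment that respects the capacities:
  F1 (cap 11, load 10): A, D — cost 8×3 + 2×4 = 32
  F2 (cap 11, load 11): B, C — cost 4×6 + 7×2 = 38
  Shipping 70, fixed 84 → total 154.
  Any other capacity-feasible assignment to {F1, F2} ships for at least 70.
Total demand is 21 and no other set of sites has combined capacity ≥ 21, so {F1, F2} is the only feasible choice of open sites. Minimum: 154.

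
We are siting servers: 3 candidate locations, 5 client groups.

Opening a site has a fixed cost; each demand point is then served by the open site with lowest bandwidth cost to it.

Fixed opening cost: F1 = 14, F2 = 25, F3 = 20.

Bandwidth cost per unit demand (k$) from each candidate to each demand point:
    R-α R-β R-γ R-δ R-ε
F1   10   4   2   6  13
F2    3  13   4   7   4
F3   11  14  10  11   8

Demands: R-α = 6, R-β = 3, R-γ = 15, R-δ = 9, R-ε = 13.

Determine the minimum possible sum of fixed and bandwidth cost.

205

Open {F1, F2}: assign each demand point to its cheapest open site.
  R-α→F2 6×3=18, R-β→F1 3×4=12, R-γ→F1 15×2=30, R-δ→F1 9×6=54, R-ε→F2 13×4=52
  bandwidth cost 166, fixed 39 → total 205.
Compare {F1, F2, F3}: bandwidth cost 166 + fixed 59 = 225.
Compare {F2}: bandwidth cost 232 + fixed 25 = 257.
Compare {F2, F3}: bandwidth cost 232 + fixed 45 = 277.
All other subsets cost ≥ 225. Minimum total cost: 205.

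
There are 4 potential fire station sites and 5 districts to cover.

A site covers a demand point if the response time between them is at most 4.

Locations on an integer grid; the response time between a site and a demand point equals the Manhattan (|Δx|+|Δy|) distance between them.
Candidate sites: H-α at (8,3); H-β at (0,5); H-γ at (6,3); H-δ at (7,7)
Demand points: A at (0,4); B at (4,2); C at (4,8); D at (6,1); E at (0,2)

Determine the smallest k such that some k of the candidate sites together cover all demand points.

Coverage sets (demand points within 4 of each site):
  H-α: {D}
  H-β: {A, E}
  H-γ: {B, D}
  H-δ: {C}
No 2 sites suffice: every size-2 union leaves at least one demand point uncovered.
But {H-β, H-γ, H-δ} covers everything, so the minimum is 3.

3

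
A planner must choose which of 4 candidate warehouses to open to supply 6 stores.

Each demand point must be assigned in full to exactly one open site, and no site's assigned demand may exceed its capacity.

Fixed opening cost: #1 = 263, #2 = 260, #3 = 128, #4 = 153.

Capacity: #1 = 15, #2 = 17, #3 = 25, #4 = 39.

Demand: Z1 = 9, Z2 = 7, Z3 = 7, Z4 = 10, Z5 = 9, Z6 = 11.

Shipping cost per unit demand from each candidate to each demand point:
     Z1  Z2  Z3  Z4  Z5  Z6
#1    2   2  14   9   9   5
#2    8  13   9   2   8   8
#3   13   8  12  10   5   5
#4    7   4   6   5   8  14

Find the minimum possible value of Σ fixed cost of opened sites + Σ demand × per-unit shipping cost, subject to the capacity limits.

Open {#3, #4}; cheapest assignment that respects the capacities:
  #3 (cap 25, load 20): Z5, Z6 — cost 9×5 + 11×5 = 100
  #4 (cap 39, load 33): Z1, Z2, Z3, Z4 — cost 9×7 + 7×4 + 7×6 + 10×5 = 183
  Shipping 283, fixed 281 → total 564.
  Any other capacity-feasible assignment to {#3, #4} ships for at least 283.
Compare {#1, #3, #4}: its best feasible assignment gives total 782.
Compare {#2, #3, #4}: its best feasible assignment gives total 794.
Every other set of open sites that can feasibly serve all demand totals ≥ 782 even under its best assignment. Minimum: 564.

564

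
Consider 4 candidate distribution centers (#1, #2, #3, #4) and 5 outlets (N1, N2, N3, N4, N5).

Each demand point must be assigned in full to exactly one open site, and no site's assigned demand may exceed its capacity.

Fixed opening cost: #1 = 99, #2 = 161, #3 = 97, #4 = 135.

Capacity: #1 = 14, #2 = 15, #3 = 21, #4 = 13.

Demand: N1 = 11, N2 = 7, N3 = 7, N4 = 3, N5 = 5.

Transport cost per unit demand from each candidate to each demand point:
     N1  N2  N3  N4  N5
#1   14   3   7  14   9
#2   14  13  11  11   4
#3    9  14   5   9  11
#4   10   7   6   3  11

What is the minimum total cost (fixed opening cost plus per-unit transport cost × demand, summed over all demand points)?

423

Open {#1, #3}; cheapest assignment that respects the capacities:
  #1 (cap 14, load 12): N2, N5 — cost 7×3 + 5×9 = 66
  #3 (cap 21, load 21): N1, N3, N4 — cost 11×9 + 7×5 + 3×9 = 161
  Shipping 227, fixed 196 → total 423.
  Any other capacity-feasible assignment to {#1, #3} ships for at least 227.
Compare {#3, #4}: its best feasible assignment gives total 497.
Compare {#2, #3}: its best feasible assignment gives total 530.
Every other set of open sites that can feasibly serve all demand totals ≥ 497 even under its best assignment. Minimum: 423.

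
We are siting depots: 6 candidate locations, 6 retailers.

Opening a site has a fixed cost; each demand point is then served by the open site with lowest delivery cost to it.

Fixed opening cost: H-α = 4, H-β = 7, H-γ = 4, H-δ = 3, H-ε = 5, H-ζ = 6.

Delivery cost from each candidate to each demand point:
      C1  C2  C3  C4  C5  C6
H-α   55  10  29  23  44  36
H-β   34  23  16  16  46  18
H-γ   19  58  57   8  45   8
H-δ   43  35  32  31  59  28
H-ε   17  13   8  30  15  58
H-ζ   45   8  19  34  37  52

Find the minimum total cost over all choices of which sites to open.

Open {H-γ, H-ε}: assign each demand point to its cheapest open site.
  C1→H-ε 17, C2→H-ε 13, C3→H-ε 8, C4→H-γ 8, C5→H-ε 15, C6→H-γ 8
  delivery cost 69, fixed 9 → total 78.
Compare {H-α, H-γ, H-ε}: delivery cost 66 + fixed 13 = 79.
Compare {H-γ, H-ε, H-ζ}: delivery cost 64 + fixed 15 = 79.
Compare {H-γ, H-δ, H-ε}: delivery cost 69 + fixed 12 = 81.
All other subsets cost ≥ 79. Minimum total cost: 78.

78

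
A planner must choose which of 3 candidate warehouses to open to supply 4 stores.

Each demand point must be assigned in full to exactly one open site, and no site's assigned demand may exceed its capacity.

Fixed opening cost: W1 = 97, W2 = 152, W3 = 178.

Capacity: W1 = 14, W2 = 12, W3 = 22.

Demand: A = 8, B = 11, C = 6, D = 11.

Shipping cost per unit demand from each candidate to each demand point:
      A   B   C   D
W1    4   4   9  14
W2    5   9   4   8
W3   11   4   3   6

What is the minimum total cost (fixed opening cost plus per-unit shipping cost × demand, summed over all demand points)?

471

Open {W1, W3}; cheapest assignment that respects the capacities:
  W1 (cap 14, load 14): A, C — cost 8×4 + 6×9 = 86
  W3 (cap 22, load 22): B, D — cost 11×4 + 11×6 = 110
  Shipping 196, fixed 275 → total 471.
  Any other capacity-feasible assignment to {W1, W3} ships for at least 196.
Compare {W1, W2, W3}: its best feasible assignment gives total 593.
Every other set of open sites that can feasibly serve all demand totals ≥ 593 even under its best assignment. Minimum: 471.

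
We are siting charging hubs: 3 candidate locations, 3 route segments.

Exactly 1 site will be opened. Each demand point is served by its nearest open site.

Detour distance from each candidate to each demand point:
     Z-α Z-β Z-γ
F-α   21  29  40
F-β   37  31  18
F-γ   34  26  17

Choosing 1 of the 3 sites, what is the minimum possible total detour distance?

Open {F-γ}.
  Z-α→F-γ 34, Z-β→F-γ 26, Z-γ→F-γ 17  ⇒ total 77.
Compare {F-β}: total 86.
Compare {F-α}: total 90.

77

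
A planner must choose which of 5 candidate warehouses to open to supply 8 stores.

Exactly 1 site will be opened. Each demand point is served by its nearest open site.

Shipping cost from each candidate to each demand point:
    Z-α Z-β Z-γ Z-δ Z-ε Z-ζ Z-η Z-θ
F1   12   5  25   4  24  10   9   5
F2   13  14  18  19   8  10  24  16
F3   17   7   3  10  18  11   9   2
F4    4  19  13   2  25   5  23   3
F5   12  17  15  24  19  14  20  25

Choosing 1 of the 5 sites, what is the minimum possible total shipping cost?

77

Open {F3}.
  Z-α→F3 17, Z-β→F3 7, Z-γ→F3 3, Z-δ→F3 10, Z-ε→F3 18, Z-ζ→F3 11, Z-η→F3 9, Z-θ→F3 2  ⇒ total 77.
Compare {F1}: total 94.
Compare {F4}: total 94.
No size-1 selection does better; minimum is 77.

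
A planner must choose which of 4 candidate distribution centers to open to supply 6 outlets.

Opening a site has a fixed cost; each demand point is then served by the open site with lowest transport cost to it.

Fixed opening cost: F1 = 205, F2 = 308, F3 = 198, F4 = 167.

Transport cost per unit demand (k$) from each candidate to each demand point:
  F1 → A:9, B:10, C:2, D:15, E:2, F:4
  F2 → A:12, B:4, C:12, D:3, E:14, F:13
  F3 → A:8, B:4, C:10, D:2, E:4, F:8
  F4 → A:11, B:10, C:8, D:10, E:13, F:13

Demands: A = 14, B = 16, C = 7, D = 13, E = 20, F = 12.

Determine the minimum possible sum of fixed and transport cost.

Open {F3}: assign each demand point to its cheapest open site.
  A→F3 14×8=112, B→F3 16×4=64, C→F3 7×10=70, D→F3 13×2=26, E→F3 20×4=80, F→F3 12×8=96
  transport cost 448, fixed 198 → total 646.
Compare {F1, F3}: transport cost 304 + fixed 403 = 707.
Compare {F1}: transport cost 583 + fixed 205 = 788.
Compare {F3, F4}: transport cost 434 + fixed 365 = 799.
All other subsets cost ≥ 707. Minimum total cost: 646.

646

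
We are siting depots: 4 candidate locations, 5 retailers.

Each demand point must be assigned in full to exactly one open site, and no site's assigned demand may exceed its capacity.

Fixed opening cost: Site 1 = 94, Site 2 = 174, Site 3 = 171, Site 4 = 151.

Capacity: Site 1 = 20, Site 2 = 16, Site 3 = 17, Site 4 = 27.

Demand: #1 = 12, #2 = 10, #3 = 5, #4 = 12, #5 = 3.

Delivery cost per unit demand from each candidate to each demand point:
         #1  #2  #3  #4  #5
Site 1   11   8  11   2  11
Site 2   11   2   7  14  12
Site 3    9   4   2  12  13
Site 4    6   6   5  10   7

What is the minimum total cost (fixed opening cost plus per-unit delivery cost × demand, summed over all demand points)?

459

Open {Site 1, Site 4}; cheapest assignment that respects the capacities:
  Site 1 (cap 20, load 15): #4, #5 — cost 12×2 + 3×11 = 57
  Site 4 (cap 27, load 27): #1, #2, #3 — cost 12×6 + 10×6 + 5×5 = 157
  Shipping 214, fixed 245 → total 459.
  Any other capacity-feasible assignment to {Site 1, Site 4} ships for at least 214.
Compare {Site 1, Site 2, Site 4}: its best feasible assignment gives total 581.
Compare {Site 1, Site 3, Site 4}: its best feasible assignment gives total 583.
Every other set of open sites that can feasibly serve all demand totals ≥ 581 even under its best assignment. Minimum: 459.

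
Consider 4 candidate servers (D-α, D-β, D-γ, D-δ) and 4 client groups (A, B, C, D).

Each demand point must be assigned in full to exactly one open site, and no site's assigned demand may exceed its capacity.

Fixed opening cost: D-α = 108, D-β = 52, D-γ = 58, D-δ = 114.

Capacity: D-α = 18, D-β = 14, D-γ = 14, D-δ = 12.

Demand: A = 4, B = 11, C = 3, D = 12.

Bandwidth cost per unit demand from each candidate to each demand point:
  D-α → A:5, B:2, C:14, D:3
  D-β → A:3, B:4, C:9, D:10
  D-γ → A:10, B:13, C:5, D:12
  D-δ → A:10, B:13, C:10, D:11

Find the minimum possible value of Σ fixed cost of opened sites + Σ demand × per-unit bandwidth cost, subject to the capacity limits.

Open {D-α, D-β}; cheapest assignment that respects the capacities:
  D-α (cap 18, load 16): A, D — cost 4×5 + 12×3 = 56
  D-β (cap 14, load 14): B, C — cost 11×4 + 3×9 = 71
  Shipping 127, fixed 160 → total 287.
  Any other capacity-feasible assignment to {D-α, D-β} ships for at least 127.
Compare {D-α, D-β, D-γ}: its best feasible assignment gives total 333.
Compare {D-α, D-γ}: its best feasible assignment gives total 380.
Every other set of open sites that can feasibly serve all demand totals ≥ 333 even under its best assignment. Minimum: 287.

287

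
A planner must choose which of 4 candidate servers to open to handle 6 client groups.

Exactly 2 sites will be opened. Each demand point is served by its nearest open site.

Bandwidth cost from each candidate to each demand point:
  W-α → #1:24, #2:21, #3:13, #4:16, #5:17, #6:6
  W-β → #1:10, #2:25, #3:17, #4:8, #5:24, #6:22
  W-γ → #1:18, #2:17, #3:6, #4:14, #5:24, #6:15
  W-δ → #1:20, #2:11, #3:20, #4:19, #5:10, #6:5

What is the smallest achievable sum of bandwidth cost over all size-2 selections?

61

Open {W-β, W-δ}.
  #1→W-β 10, #2→W-δ 11, #3→W-β 17, #4→W-β 8, #5→W-δ 10, #6→W-δ 5  ⇒ total 61.
Compare {W-γ, W-δ}: total 64.
Compare {W-α, W-β}: total 75.
No size-2 selection does better; minimum is 61.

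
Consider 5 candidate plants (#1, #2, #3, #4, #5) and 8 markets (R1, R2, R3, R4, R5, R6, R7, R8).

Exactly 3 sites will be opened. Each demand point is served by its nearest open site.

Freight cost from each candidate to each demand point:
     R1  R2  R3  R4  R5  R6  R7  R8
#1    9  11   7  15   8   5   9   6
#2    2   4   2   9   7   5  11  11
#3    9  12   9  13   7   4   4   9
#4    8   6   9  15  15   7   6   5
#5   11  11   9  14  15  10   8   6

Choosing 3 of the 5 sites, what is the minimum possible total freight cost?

Open {#2, #3, #4}.
  R1→#2 2, R2→#2 4, R3→#2 2, R4→#2 9, R5→#2 7, R6→#3 4, R7→#3 4, R8→#4 5  ⇒ total 37.
Compare {#1, #2, #3}: total 38.
Compare {#2, #3, #5}: total 38.
No size-3 selection does better; minimum is 37.

37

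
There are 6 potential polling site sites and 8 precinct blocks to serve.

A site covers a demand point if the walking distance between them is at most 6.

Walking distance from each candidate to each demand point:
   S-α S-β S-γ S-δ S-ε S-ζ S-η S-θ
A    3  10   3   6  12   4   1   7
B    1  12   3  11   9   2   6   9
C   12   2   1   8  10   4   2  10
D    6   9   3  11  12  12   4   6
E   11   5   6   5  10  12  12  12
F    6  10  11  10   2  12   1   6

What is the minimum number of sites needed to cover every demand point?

3

Coverage sets (demand points within 6 of each site):
  A: {S-α, S-γ, S-δ, S-ζ, S-η}
  B: {S-α, S-γ, S-ζ, S-η}
  C: {S-β, S-γ, S-ζ, S-η}
  D: {S-α, S-γ, S-η, S-θ}
  E: {S-β, S-γ, S-δ}
  F: {S-α, S-ε, S-η, S-θ}
No 2 sites suffice: every size-2 union leaves at least one demand point uncovered.
But {A, C, F} covers everything, so the minimum is 3.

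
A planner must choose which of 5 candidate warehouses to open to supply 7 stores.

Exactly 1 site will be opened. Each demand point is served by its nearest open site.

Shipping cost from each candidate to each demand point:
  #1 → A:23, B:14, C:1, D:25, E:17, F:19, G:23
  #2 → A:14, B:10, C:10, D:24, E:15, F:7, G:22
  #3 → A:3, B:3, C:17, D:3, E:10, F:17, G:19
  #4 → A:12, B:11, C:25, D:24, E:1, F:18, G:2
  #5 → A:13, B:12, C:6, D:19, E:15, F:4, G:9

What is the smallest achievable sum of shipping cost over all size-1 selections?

Open {#3}.
  A→#3 3, B→#3 3, C→#3 17, D→#3 3, E→#3 10, F→#3 17, G→#3 19  ⇒ total 72.
Compare {#5}: total 78.
Compare {#4}: total 93.
No size-1 selection does better; minimum is 72.

72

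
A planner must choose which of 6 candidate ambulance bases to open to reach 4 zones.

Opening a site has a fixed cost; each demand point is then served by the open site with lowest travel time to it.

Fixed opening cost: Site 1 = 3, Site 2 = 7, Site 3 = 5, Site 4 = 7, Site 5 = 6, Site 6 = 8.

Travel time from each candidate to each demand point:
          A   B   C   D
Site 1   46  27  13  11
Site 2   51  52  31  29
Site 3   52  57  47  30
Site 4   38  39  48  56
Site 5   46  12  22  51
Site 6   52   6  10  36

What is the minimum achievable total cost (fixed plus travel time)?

Open {Site 1, Site 4, Site 6}: assign each demand point to its cheapest open site.
  A→Site 4 38, B→Site 6 6, C→Site 6 10, D→Site 1 11
  travel time 65, fixed 18 → total 83.
Compare {Site 1, Site 6}: travel time 73 + fixed 11 = 84.
Compare {Site 1, Site 3, Site 4, Site 6}: travel time 65 + fixed 23 = 88.
Compare {Site 1, Site 3, Site 6}: travel time 73 + fixed 16 = 89.
All other subsets cost ≥ 84. Minimum total cost: 83.

83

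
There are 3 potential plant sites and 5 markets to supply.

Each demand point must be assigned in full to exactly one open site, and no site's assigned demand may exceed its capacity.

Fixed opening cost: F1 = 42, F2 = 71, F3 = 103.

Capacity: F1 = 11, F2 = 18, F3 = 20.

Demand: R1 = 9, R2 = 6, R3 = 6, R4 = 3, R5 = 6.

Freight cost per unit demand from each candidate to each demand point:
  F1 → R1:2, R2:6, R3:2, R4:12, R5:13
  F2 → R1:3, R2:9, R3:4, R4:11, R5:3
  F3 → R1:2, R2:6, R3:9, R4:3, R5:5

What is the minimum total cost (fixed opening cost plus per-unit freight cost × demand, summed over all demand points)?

279

Open {F2, F3}; cheapest assignment that respects the capacities:
  F2 (cap 18, load 12): R3, R5 — cost 6×4 + 6×3 = 42
  F3 (cap 20, load 18): R1, R2, R4 — cost 9×2 + 6×6 + 3×3 = 63
  Shipping 105, fixed 174 → total 279.
  Any other capacity-feasible assignment to {F2, F3} ships for at least 105.
Compare {F1, F2, F3}: its best feasible assignment gives total 309.
Every other set of open sites that can feasibly serve all demand totals ≥ 309 even under its best assignment. Minimum: 279.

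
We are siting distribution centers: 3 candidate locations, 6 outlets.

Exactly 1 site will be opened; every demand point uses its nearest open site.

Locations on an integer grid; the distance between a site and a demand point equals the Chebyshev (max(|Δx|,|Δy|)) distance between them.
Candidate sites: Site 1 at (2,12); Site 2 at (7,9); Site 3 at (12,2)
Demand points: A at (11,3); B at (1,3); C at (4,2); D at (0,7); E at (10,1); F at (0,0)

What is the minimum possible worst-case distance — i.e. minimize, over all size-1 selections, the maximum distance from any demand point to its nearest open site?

9

Open {Site 2}.
  Farthest demand point is F at distance 9 (to Site 2); all others are ≤ 9.
With {Site 1} the worst case is 12.
With {Site 3} the worst case is 12.
No size-1 selection achieves below 9.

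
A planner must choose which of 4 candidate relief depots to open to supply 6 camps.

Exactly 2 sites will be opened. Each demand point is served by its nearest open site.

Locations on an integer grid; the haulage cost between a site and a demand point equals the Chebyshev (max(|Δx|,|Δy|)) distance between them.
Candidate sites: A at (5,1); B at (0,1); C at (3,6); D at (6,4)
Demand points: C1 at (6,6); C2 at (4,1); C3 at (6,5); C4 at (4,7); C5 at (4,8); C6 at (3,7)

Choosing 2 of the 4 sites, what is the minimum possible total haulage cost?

Open {C, D}.
  C1→D 2, C2→D 3, C3→D 1, C4→C 1, C5→C 2, C6→C 1  ⇒ total 10.
Compare {A, C}: total 11.
Compare {A, D}: total 14.
No size-2 selection does better; minimum is 10.

10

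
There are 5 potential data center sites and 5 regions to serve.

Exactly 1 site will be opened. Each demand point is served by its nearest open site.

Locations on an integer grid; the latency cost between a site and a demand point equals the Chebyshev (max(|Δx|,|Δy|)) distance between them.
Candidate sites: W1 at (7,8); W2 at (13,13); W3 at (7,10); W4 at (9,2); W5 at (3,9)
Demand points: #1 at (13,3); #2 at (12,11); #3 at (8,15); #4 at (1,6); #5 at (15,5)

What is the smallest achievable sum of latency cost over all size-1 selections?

Open {W3}.
  #1→W3 7, #2→W3 5, #3→W3 5, #4→W3 6, #5→W3 8  ⇒ total 31.
Compare {W1}: total 32.
Compare {W2}: total 37.
No size-1 selection does better; minimum is 31.

31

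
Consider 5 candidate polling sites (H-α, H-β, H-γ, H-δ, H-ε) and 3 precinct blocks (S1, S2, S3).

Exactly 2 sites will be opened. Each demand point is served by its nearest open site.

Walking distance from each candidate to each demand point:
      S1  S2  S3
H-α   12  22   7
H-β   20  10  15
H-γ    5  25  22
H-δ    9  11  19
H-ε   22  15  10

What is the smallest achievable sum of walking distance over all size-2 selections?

27

Open {H-α, H-δ}.
  S1→H-δ 9, S2→H-δ 11, S3→H-α 7  ⇒ total 27.
Compare {H-α, H-β}: total 29.
Compare {H-β, H-γ}: total 30.
No size-2 selection does better; minimum is 27.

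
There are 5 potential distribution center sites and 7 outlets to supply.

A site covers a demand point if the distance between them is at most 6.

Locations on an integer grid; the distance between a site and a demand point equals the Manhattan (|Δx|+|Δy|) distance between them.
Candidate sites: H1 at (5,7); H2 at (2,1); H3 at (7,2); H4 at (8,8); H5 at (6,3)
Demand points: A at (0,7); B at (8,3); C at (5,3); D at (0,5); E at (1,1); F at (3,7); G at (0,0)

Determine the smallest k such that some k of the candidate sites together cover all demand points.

Coverage sets (demand points within 6 of each site):
  H1: {A, C, F}
  H2: {C, D, E, G}
  H3: {B, C}
  H4: {B, F}
  H5: {B, C}
No 2 sites suffice: every size-2 union leaves at least one demand point uncovered.
But {H1, H2, H3} covers everything, so the minimum is 3.

3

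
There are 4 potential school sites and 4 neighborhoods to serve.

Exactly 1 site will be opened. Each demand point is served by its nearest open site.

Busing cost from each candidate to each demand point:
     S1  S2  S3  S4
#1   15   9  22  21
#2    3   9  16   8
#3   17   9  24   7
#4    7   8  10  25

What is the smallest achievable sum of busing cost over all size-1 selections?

36

Open {#2}.
  S1→#2 3, S2→#2 9, S3→#2 16, S4→#2 8  ⇒ total 36.
Compare {#4}: total 50.
Compare {#3}: total 57.
No size-1 selection does better; minimum is 36.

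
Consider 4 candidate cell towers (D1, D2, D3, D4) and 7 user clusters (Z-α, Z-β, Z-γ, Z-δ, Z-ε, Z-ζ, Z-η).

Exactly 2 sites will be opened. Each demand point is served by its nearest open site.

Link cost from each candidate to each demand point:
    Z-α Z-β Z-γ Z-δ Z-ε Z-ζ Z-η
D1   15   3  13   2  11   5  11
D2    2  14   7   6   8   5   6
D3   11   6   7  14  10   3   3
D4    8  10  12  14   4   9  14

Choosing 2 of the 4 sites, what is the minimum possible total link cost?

33

Open {D1, D2}.
  Z-α→D2 2, Z-β→D1 3, Z-γ→D2 7, Z-δ→D1 2, Z-ε→D2 8, Z-ζ→D1 5, Z-η→D2 6  ⇒ total 33.
Compare {D2, D3}: total 35.
Compare {D1, D3}: total 39.
No size-2 selection does better; minimum is 33.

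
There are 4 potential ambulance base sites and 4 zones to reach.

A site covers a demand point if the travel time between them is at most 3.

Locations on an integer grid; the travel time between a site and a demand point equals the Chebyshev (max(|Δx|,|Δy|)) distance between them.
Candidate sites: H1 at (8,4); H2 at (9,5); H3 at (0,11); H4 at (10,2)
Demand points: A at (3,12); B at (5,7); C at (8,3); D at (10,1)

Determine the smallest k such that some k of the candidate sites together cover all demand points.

Coverage sets (demand points within 3 of each site):
  H1: {B, C, D}
  H2: {C}
  H3: {A}
  H4: {C, D}
No single site covers all 4 demand points.
But {H1, H3} covers everything, so the minimum is 2.

2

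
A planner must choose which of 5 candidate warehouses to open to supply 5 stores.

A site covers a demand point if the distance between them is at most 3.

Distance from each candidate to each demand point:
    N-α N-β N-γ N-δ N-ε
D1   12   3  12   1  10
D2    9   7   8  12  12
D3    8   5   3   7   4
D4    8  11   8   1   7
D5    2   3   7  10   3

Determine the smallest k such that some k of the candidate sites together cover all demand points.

3

Coverage sets (demand points within 3 of each site):
  D1: {N-β, N-δ}
  D2: {}
  D3: {N-γ}
  D4: {N-δ}
  D5: {N-α, N-β, N-ε}
No 2 sites suffice: every size-2 union leaves at least one demand point uncovered.
But {D1, D3, D5} covers everything, so the minimum is 3.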